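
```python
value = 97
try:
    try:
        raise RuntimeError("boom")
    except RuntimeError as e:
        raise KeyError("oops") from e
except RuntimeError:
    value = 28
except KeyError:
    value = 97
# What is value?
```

Step-by-step execution trace:
1. Inner try raises RuntimeError; inner `except RuntimeError as e` catches it.
2. `raise KeyError(...) from e` raises KeyError (RuntimeError is attached as __cause__, but only KeyError is active).
3. Outer `except RuntimeError` does not match KeyError; skipped.
4. Outer `except KeyError` matches → value = 97.
Result: 97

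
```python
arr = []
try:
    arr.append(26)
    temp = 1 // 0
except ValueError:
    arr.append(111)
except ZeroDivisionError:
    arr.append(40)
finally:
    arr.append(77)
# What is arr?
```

Step-by-step execution trace:
1. try: `arr.append(26)` → arr = [26].
2. `temp = 1 // 0` raises ZeroDivisionError.
3. `except ValueError` does not match ZeroDivisionError; skipped.
4. `except ZeroDivisionError` matches → `arr.append(40)` → arr = [26, 40].
5. finally always runs: `arr.append(77)` → arr = [26, 40, 77].
Result: [26, 40, 77]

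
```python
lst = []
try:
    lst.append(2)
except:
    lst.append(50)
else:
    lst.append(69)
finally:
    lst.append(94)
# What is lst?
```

Step-by-step execution trace:
1. try: `lst.append(2)` → lst = [2]. No exception raised.
2. `except` is skipped.
3. `else` runs: `lst.append(69)` → lst = [2, 69].
4. `finally` always runs: `lst.append(94)` → lst = [2, 69, 94].
Result: [2, 69, 94]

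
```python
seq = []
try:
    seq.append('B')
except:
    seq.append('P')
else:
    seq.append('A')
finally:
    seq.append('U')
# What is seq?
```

Step-by-step execution trace:
1. try: `seq.append('B')` → seq = ['B']. No exception raised.
2. `except` is skipped.
3. `else` runs: `seq.append('A')` → seq = ['B', 'A'].
4. `finally` always runs: `seq.append('U')` → seq = ['B', 'A', 'U'].
Result: ['B', 'A', 'U']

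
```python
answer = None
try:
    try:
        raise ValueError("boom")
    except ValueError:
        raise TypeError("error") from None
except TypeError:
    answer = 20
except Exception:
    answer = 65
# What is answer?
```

Step-by-step execution trace:
1. Inner try raises ValueError; inner `except ValueError` catches it.
2. `raise TypeError(...) from None` raises TypeError (from None suppresses __context__, but the active exception is still TypeError).
3. Outer `except TypeError` matches → answer = 20.
4. `except Exception` is not reached.
Result: 20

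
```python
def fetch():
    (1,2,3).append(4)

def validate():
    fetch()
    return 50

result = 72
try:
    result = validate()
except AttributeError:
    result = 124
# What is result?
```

Step-by-step execution trace:
1. result starts at 72.
2. try: `validate()` calls `fetch()`.
3. `fetch()` evaluates `(1,2,3).append(4)`, which raises AttributeError; it propagates through validate (uncaught).
4. `return 50` in validate is not reached; the assignment to result does not complete.
5. `except AttributeError` matches → result = 124.
Result: 124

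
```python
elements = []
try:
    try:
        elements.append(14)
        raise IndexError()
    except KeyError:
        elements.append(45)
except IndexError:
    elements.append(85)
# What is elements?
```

Step-by-step execution trace:
1. Inner try: `elements.append(14)` → elements = [14].
2. `raise IndexError()` raises IndexError.
3. Inner `except KeyError` does not match IndexError; exception propagates to outer try.
4. Outer `except IndexError` matches → `elements.append(85)` → elements = [14, 85].
Result: [14, 85]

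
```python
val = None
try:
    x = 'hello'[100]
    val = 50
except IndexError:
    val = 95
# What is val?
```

Step-by-step execution trace:
1. `x = 'hello'[100]` raises IndexError.
2. `val = 50` is not reached.
3. `except IndexError` matches → val = 95.
Result: 95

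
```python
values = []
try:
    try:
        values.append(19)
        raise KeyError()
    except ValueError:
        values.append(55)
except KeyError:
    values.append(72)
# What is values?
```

Step-by-step execution trace:
1. Inner try: `values.append(19)` → values = [19].
2. `raise KeyError()` raises KeyError.
3. Inner `except ValueError` does not match KeyError; exception propagates to outer try.
4. Outer `except KeyError` matches → `values.append(72)` → values = [19, 72].
Result: [19, 72]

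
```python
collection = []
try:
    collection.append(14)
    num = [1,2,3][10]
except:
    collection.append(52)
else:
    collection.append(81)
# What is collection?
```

Step-by-step execution trace:
1. try: `collection.append(14)` → collection = [14].
2. `num = [1,2,3][10]` raises IndexError.
3. bare `except` matches → `collection.append(52)` → collection = [14, 52].
4. `else` is skipped (an exception was raised).
Result: [14, 52]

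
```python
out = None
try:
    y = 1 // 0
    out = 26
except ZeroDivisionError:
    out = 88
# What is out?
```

Step-by-step execution trace:
1. `y = 1 // 0` raises ZeroDivisionError.
2. `out = 26` is not reached.
3. `except ZeroDivisionError` matches → out = 88.
Result: 88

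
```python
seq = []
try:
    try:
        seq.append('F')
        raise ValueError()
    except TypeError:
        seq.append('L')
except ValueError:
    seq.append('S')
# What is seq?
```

Step-by-step execution trace:
1. Inner try: `seq.append('F')` → seq = ['F'].
2. `raise ValueError()` raises ValueError.
3. Inner `except TypeError` does not match ValueError; exception propagates to outer try.
4. Outer `except ValueError` matches → `seq.append('S')` → seq = ['F', 'S'].
Result: ['F', 'S']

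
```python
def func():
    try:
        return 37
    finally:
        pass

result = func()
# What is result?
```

Step-by-step execution trace:
1. `func()` enters try: `return 37` sets pending return value 37.
2. Before returning, `finally: pass` runs (no effect).
3. func() returns 37 → result = 37.
Result: 37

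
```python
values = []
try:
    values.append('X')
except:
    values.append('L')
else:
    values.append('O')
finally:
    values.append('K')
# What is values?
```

Step-by-step execution trace:
1. try: `values.append('X')` → values = ['X']. No exception raised.
2. `except` is skipped.
3. `else` runs: `values.append('O')` → values = ['X', 'O'].
4. `finally` always runs: `values.append('K')` → values = ['X', 'O', 'K'].
Result: ['X', 'O', 'K']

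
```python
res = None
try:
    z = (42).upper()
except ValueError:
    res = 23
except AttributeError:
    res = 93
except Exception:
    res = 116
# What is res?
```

Step-by-step execution trace:
1. `z = (42).upper()` raises AttributeError.
2. `except ValueError` does not match AttributeError; skipped.
3. `except AttributeError` matches → res = 93.
4. Remaining except clauses are skipped.
Result: 93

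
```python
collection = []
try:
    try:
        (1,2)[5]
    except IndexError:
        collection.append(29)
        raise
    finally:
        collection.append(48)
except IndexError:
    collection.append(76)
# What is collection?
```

Step-by-step execution trace:
1. Inner try: `(1,2)[5]` raises IndexError.
2. Inner `except IndexError` matches → `collection.append(29)` → collection = [29].
3. bare `raise` re-raises IndexError.
4. Inner `finally` runs during unwinding: `collection.append(48)` → collection = [29, 48].
5. Outer `except IndexError` matches → `collection.append(76)` → collection = [29, 48, 76].
Result: [29, 48, 76]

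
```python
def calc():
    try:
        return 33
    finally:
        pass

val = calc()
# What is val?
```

Step-by-step execution trace:
1. `calc()` enters try: `return 33` sets pending return value 33.
2. Before returning, `finally: pass` runs (no effect).
3. calc() returns 33 → val = 33.
Result: 33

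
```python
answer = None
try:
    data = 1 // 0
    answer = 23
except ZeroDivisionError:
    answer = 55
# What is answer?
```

Step-by-step execution trace:
1. `data = 1 // 0` raises ZeroDivisionError.
2. `answer = 23` is not reached.
3. `except ZeroDivisionError` matches → answer = 55.
Result: 55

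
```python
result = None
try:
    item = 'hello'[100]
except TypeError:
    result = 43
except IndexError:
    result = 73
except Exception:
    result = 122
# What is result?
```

Step-by-step execution trace:
1. `item = 'hello'[100]` raises IndexError.
2. `except TypeError` does not match IndexError; skipped.
3. `except IndexError` matches → result = 73.
4. Remaining except clauses are skipped.
Result: 73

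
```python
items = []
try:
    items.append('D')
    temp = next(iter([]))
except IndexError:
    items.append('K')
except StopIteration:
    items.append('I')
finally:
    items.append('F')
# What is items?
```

Step-by-step execution trace:
1. try: `items.append('D')` → items = ['D'].
2. `temp = next(iter([]))` raises StopIteration.
3. `except IndexError` does not match StopIteration; skipped.
4. `except StopIteration` matches → `items.append('I')` → items = ['D', 'I'].
5. finally always runs: `items.append('F')` → items = ['D', 'I', 'F'].
Result: ['D', 'I', 'F']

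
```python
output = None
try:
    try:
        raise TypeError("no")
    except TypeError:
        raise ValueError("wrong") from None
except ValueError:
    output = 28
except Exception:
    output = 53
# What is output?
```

Step-by-step execution trace:
1. Inner try raises TypeError; inner `except TypeError` catches it.
2. `raise ValueError(...) from None` raises ValueError (from None suppresses __context__, but the active exception is still ValueError).
3. Outer `except ValueError` matches → output = 28.
4. `except Exception` is not reached.
Result: 28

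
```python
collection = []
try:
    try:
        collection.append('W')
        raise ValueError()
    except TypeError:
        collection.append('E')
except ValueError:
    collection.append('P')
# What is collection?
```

Step-by-step execution trace:
1. Inner try: `collection.append('W')` → collection = ['W'].
2. `raise ValueError()` raises ValueError.
3. Inner `except TypeError` does not match ValueError; exception propagates to outer try.
4. Outer `except ValueError` matches → `collection.append('P')` → collection = ['W', 'P'].
Result: ['W', 'P']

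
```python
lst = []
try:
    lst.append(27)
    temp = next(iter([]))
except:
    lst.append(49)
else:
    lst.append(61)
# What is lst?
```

Step-by-step execution trace:
1. try: `lst.append(27)` → lst = [27].
2. `temp = next(iter([]))` raises StopIteration.
3. bare `except` matches → `lst.append(49)` → lst = [27, 49].
4. `else` is skipped (an exception was raised).
Result: [27, 49]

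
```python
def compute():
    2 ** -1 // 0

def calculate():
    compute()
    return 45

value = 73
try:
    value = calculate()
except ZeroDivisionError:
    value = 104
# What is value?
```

Step-by-step execution trace:
1. value starts at 73.
2. try: `calculate()` calls `compute()`.
3. `compute()` evaluates `2 ** -1 // 0`, which raises ZeroDivisionError; it propagates through calculate (uncaught).
4. `return 45` in calculate is not reached; the assignment to value does not complete.
5. `except ZeroDivisionError` matches → value = 104.
Result: 104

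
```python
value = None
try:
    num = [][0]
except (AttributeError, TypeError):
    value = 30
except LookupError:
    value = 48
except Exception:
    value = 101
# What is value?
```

Step-by-step execution trace:
1. `num = [][0]` raises IndexError.
2. `except (AttributeError, TypeError)` does not match IndexError; skipped.
3. `except LookupError` matches (IndexError is a subclass of LookupError) → value = 48.
4. `except Exception` is not reached.
Result: 48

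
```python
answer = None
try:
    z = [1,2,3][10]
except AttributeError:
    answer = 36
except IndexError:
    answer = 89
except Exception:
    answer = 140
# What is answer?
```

Step-by-step execution trace:
1. `z = [1,2,3][10]` raises IndexError.
2. `except AttributeError` does not match IndexError; skipped.
3. `except IndexError` matches → answer = 89.
4. Remaining except clauses are skipped.
Result: 89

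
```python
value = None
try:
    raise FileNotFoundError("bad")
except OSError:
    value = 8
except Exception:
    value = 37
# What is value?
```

Step-by-step execution trace:
1. `raise FileNotFoundError(...)` raises FileNotFoundError.
2. `except OSError` matches (FileNotFoundError is a subclass of OSError) → value = 8.
3. `except Exception` is not reached.
Result: 8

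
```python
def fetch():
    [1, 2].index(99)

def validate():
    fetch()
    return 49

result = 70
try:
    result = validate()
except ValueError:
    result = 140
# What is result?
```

Step-by-step execution trace:
1. result starts at 70.
2. try: `validate()` calls `fetch()`.
3. `fetch()` evaluates `[1, 2].index(99)`, which raises ValueError; it propagates through validate (uncaught).
4. `return 49` in validate is not reached; the assignment to result does not complete.
5. `except ValueError` matches → result = 140.
Result: 140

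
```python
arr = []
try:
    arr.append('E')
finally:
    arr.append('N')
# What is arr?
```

Step-by-step execution trace:
1. try: `arr.append('E')` → arr = ['E'].
2. The try body completes without raising.
3. finally always runs: `arr.append('N')` → arr = ['E', 'N'].
Result: ['E', 'N']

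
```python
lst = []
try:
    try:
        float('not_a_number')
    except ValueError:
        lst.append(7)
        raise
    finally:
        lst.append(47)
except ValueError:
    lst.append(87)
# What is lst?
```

Step-by-step execution trace:
1. Inner try: `float('not_a_number')` raises ValueError.
2. Inner `except ValueError` matches → `lst.append(7)` → lst = [7].
3. bare `raise` re-raises ValueError.
4. Inner `finally` runs during unwinding: `lst.append(47)` → lst = [7, 47].
5. Outer `except ValueError` matches → `lst.append(87)` → lst = [7, 47, 87].
Result: [7, 47, 87]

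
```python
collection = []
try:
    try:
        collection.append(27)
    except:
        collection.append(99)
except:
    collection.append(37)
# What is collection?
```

Step-by-step execution trace:
1. Inner try: `collection.append(27)` → collection = [27]. No exception raised.
2. Inner `except` is skipped.
3. Inner try completes normally; outer `except` is skipped.
Result: [27]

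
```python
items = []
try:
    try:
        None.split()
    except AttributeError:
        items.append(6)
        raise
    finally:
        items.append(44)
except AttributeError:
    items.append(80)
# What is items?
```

Step-by-step execution trace:
1. Inner try: `None.split()` raises AttributeError.
2. Inner `except AttributeError` matches → `items.append(6)` → items = [6].
3. bare `raise` re-raises AttributeError.
4. Inner `finally` runs during unwinding: `items.append(44)` → items = [6, 44].
5. Outer `except AttributeError` matches → `items.append(80)` → items = [6, 44, 80].
Result: [6, 44, 80]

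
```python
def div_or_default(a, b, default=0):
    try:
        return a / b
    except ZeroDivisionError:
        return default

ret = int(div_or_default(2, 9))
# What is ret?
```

Step-by-step execution trace:
1. `div_or_default(2, 9)` enters try: `return 2 / 9` → returns 0.2222222222222222. No exception raised.
2. `except ZeroDivisionError` is skipped.
3. `int(0.2222222222222222)` → 0 → ret = 0.
Result: 0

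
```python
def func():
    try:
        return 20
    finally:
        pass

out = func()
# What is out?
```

Step-by-step execution trace:
1. `func()` enters try: `return 20` sets pending return value 20.
2. Before returning, `finally: pass` runs (no effect).
3. func() returns 20 → out = 20.
Result: 20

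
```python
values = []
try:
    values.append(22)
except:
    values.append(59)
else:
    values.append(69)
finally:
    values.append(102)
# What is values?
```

Step-by-step execution trace:
1. try: `values.append(22)` → values = [22]. No exception raised.
2. `except` is skipped.
3. `else` runs: `values.append(69)` → values = [22, 69].
4. `finally` always runs: `values.append(102)` → values = [22, 69, 102].
Result: [22, 69, 102]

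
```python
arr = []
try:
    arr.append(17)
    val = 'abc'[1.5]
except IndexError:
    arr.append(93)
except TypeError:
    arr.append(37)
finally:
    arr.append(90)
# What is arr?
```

Step-by-step execution trace:
1. try: `arr.append(17)` → arr = [17].
2. `val = 'abc'[1.5]` raises TypeError.
3. `except IndexError` does not match TypeError; skipped.
4. `except TypeError` matches → `arr.append(37)` → arr = [17, 37].
5. finally always runs: `arr.append(90)` → arr = [17, 37, 90].
Result: [17, 37, 90]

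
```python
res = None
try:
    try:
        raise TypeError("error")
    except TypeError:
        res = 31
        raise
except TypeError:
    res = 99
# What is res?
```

Step-by-step execution trace:
1. Inner try: `raise TypeError("error")` raises TypeError.
2. Inner `except TypeError` matches → res = 31.
3. bare `raise` re-raises the same TypeError.
4. Outer `except TypeError` matches → res = 99.
Result: 99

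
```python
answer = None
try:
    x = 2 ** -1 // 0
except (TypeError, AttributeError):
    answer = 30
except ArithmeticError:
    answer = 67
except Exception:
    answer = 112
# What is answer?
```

Step-by-step execution trace:
1. `x = 2 ** -1 // 0` raises ZeroDivisionError.
2. `except (TypeError, AttributeError)` does not match ZeroDivisionError; skipped.
3. `except ArithmeticError` matches (ZeroDivisionError is a subclass of ArithmeticError) → answer = 67.
4. `except Exception` is not reached.
Result: 67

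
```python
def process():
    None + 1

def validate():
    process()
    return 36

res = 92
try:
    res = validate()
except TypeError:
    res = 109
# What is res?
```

Step-by-step execution trace:
1. res starts at 92.
2. try: `validate()` calls `process()`.
3. `process()` evaluates `None + 1`, which raises TypeError; it propagates through validate (uncaught).
4. `return 36` in validate is not reached; the assignment to res does not complete.
5. `except TypeError` matches → res = 109.
Result: 109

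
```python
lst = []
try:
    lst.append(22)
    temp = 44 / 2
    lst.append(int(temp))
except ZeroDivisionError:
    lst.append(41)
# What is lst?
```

Step-by-step execution trace:
1. try: `lst.append(22)` → lst = [22].
2. `temp = 44 / 2` → temp = 22.0. No exception raised.
3. `lst.append(int(temp))` → lst = [22, 22].
4. `except ZeroDivisionError` is skipped (no exception was raised).
Result: [22, 22]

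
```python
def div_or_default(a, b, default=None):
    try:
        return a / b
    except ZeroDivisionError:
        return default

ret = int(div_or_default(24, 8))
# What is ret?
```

Step-by-step execution trace:
1. `div_or_default(24, 8)` enters try: `return 24 / 8` → returns 3.0. No exception raised.
2. `except ZeroDivisionError` is skipped.
3. `int(3.0)` → 3 → ret = 3.
Result: 3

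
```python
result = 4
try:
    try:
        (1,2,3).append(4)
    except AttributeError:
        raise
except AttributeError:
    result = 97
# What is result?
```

Step-by-step execution trace:
1. Inner try: `(1,2,3).append(4)` raises AttributeError.
2. Inner `except AttributeError` matches; bare `raise` re-raises the same AttributeError.
3. Outer `except AttributeError` matches → result = 97.
Result: 97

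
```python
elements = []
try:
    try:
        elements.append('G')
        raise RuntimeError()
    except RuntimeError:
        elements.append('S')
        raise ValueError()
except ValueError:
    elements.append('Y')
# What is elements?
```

Step-by-step execution trace:
1. Inner try: `elements.append('G')` → elements = ['G'].
2. `raise RuntimeError()` raises RuntimeError.
3. Inner `except RuntimeError` matches → `elements.append('S')` → elements = ['G', 'S'].
4. `raise ValueError()` raises ValueError; propagates to outer try.
5. Outer `except ValueError` matches → `elements.append('Y')` → elements = ['G', 'S', 'Y'].
Result: ['G', 'S', 'Y']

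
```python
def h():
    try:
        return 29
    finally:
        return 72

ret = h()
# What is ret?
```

Step-by-step execution trace:
1. `h()` enters try: `return 29` sets pending return value 29.
2. Before returning, `finally: return 72` runs and overrides the pending return.
3. h() returns 72 → ret = 72.
Result: 72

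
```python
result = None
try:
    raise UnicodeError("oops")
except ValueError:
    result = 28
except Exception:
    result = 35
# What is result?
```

Step-by-step execution trace:
1. `raise UnicodeError(...)` raises UnicodeError.
2. `except ValueError` matches (UnicodeError is a subclass of ValueError) → result = 28.
3. `except Exception` is not reached.
Result: 28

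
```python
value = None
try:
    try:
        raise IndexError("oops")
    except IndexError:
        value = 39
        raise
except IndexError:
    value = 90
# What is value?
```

Step-by-step execution trace:
1. Inner try: `raise IndexError("oops")` raises IndexError.
2. Inner `except IndexError` matches → value = 39.
3. bare `raise` re-raises the same IndexError.
4. Outer `except IndexError` matches → value = 90.
Result: 90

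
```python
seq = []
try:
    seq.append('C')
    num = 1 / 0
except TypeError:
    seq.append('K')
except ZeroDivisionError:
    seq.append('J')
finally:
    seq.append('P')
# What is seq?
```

Step-by-step execution trace:
1. try: `seq.append('C')` → seq = ['C'].
2. `num = 1 / 0` raises ZeroDivisionError.
3. `except TypeError` does not match ZeroDivisionError; skipped.
4. `except ZeroDivisionError` matches → `seq.append('J')` → seq = ['C', 'J'].
5. finally always runs: `seq.append('P')` → seq = ['C', 'J', 'P'].
Result: ['C', 'J', 'P']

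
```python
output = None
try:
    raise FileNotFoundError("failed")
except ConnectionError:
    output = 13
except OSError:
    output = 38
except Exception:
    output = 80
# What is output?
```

Step-by-step execution trace:
1. `raise FileNotFoundError(...)` raises FileNotFoundError.
2. `except ConnectionError` does not match (FileNotFoundError is not a subclass of ConnectionError); skipped.
3. `except OSError` matches (FileNotFoundError is a subclass of OSError) → output = 38.
4. `except Exception` is not reached.
Result: 38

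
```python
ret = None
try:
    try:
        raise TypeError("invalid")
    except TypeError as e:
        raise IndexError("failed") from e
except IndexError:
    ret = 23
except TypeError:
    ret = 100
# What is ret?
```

Step-by-step execution trace:
1. Inner try raises TypeError; inner `except TypeError as e` catches it.
2. `raise IndexError(...) from e` raises IndexError (TypeError is attached as __cause__, but only IndexError is active).
3. Outer `except IndexError` matches → ret = 23.
4. `except TypeError` is not reached.
Result: 23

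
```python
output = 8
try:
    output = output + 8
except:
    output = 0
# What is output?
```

Step-by-step execution trace:
1. output starts at 8.
2. try: `output = output + 8` → output = 16. No exception raised.
3. `except` is skipped.
Result: 16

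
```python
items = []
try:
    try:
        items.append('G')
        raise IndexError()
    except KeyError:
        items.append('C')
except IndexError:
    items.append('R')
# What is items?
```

Step-by-step execution trace:
1. Inner try: `items.append('G')` → items = ['G'].
2. `raise IndexError()` raises IndexError.
3. Inner `except KeyError` does not match IndexError; exception propagates to outer try.
4. Outer `except IndexError` matches → `items.append('R')` → items = ['G', 'R'].
Result: ['G', 'R']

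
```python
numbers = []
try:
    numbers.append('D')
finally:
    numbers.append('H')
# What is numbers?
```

Step-by-step execution trace:
1. try: `numbers.append('D')` → numbers = ['D'].
2. The try body completes without raising.
3. finally always runs: `numbers.append('H')` → numbers = ['D', 'H'].
Result: ['D', 'H']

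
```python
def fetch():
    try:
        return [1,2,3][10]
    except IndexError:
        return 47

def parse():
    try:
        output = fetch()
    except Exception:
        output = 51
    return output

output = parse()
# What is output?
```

Step-by-step execution trace:
1. `parse()` calls `fetch()`.
2. In fetch: `[1,2,3][10]` raises IndexError; `except IndexError` catches it → returns 47.
3. In parse: `output = fetch()` → output = 47. No exception reaches parse.
4. `except Exception` is skipped; parse returns 47.
5. output = 47.
Result: 47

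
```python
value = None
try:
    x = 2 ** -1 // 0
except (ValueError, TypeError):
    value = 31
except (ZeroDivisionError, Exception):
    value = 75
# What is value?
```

Step-by-step execution trace:
1. `x = 2 ** -1 // 0` raises ZeroDivisionError.
2. `except (ValueError, TypeError)` does not match ZeroDivisionError; skipped.
3. `except (ZeroDivisionError, Exception)` matches (ZeroDivisionError is in the tuple) → value = 75.
Result: 75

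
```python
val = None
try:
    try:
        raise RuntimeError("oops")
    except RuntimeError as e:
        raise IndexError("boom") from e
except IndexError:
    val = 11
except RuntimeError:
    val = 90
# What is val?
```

Step-by-step execution trace:
1. Inner try raises RuntimeError; inner `except RuntimeError as e` catches it.
2. `raise IndexError(...) from e` raises IndexError (RuntimeError is attached as __cause__, but only IndexError is active).
3. Outer `except IndexError` matches → val = 11.
4. `except RuntimeError` is not reached.
Result: 11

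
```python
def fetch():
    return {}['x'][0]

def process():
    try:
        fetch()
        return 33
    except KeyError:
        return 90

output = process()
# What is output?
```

Step-by-step execution trace:
1. `process()` calls `fetch()`.
2. `fetch()` evaluates `{}['x'][0]`, which raises KeyError; it propagates to the caller.
3. `return 33` is not reached.
4. `except KeyError` in process matches → returns 90.
5. output = 90.
Result: 90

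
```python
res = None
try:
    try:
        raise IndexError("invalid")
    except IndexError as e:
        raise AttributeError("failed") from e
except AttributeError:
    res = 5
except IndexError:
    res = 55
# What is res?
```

Step-by-step execution trace:
1. Inner try raises IndexError; inner `except IndexError as e` catches it.
2. `raise AttributeError(...) from e` raises AttributeError (IndexError is attached as __cause__, but only AttributeError is active).
3. Outer `except AttributeError` matches → res = 5.
4. `except IndexError` is not reached.
Result: 5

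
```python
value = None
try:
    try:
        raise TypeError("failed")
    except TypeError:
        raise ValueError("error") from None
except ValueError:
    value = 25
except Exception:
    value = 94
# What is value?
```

Step-by-step execution trace:
1. Inner try raises TypeError; inner `except TypeError` catches it.
2. `raise ValueError(...) from None` raises ValueError (from None suppresses __context__, but the active exception is still ValueError).
3. Outer `except ValueError` matches → value = 25.
4. `except Exception` is not reached.
Result: 25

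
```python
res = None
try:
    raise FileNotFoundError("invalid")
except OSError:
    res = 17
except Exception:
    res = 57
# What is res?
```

Step-by-step execution trace:
1. `raise FileNotFoundError(...)` raises FileNotFoundError.
2. `except OSError` matches (FileNotFoundError is a subclass of OSError) → res = 17.
3. `except Exception` is not reached.
Result: 17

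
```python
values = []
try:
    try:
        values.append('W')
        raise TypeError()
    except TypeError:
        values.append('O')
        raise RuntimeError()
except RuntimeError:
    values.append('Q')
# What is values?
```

Step-by-step execution trace:
1. Inner try: `values.append('W')` → values = ['W'].
2. `raise TypeError()` raises TypeError.
3. Inner `except TypeError` matches → `values.append('O')` → values = ['W', 'O'].
4. `raise RuntimeError()` raises RuntimeError; propagates to outer try.
5. Outer `except RuntimeError` matches → `values.append('Q')` → values = ['W', 'O', 'Q'].
Result: ['W', 'O', 'Q']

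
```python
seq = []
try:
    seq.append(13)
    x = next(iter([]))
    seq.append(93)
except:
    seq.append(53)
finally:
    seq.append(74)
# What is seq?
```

Step-by-step execution trace:
1. try: `seq.append(13)` → seq = [13].
2. `x = next(iter([]))` raises StopIteration; `seq.append(93)` is not reached.
3. bare `except` matches → `seq.append(53)` → seq = [13, 53].
4. finally always runs: `seq.append(74)` → seq = [13, 53, 74].
Result: [13, 53, 74]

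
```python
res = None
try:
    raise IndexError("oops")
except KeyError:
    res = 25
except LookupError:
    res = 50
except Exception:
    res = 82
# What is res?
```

Step-by-step execution trace:
1. `raise IndexError(...)` raises IndexError.
2. `except KeyError` does not match (IndexError is not a subclass of KeyError); skipped.
3. `except LookupError` matches (IndexError is a subclass of LookupError) → res = 50.
4. `except Exception` is not reached.
Result: 50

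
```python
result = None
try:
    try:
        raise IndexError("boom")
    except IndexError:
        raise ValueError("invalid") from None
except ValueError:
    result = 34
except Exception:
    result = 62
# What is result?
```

Step-by-step execution trace:
1. Inner try raises IndexError; inner `except IndexError` catches it.
2. `raise ValueError(...) from None` raises ValueError (from None suppresses __context__, but the active exception is still ValueError).
3. Outer `except ValueError` matches → result = 34.
4. `except Exception` is not reached.
Result: 34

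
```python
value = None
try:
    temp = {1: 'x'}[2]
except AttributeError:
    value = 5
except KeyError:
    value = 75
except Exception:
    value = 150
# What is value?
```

Step-by-step execution trace:
1. `temp = {1: 'x'}[2]` raises KeyError.
2. `except AttributeError` does not match KeyError; skipped.
3. `except KeyError` matches → value = 75.
4. Remaining except clauses are skipped.
Result: 75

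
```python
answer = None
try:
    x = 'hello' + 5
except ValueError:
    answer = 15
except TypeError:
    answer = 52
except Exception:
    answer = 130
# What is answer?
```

Step-by-step execution trace:
1. `x = 'hello' + 5` raises TypeError.
2. `except ValueError` does not match TypeError; skipped.
3. `except TypeError` matches → answer = 52.
4. Remaining except clauses are skipped.
Result: 52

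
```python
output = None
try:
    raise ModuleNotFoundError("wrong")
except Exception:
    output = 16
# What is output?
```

Step-by-step execution trace:
1. `raise ModuleNotFoundError(...)` raises ModuleNotFoundError.
2. `except Exception` matches (ModuleNotFoundError is a subclass of Exception) → output = 16.
Result: 16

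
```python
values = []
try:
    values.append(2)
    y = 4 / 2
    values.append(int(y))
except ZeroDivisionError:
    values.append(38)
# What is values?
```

Step-by-step execution trace:
1. try: `values.append(2)` → values = [2].
2. `y = 4 / 2` → y = 2.0. No exception raised.
3. `values.append(int(y))` → values = [2, 2].
4. `except ZeroDivisionError` is skipped (no exception was raised).
Result: [2, 2]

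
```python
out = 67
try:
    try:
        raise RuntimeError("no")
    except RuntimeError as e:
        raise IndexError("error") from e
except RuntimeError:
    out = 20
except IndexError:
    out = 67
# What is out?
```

Step-by-step execution trace:
1. Inner try raises RuntimeError; inner `except RuntimeError as e` catches it.
2. `raise IndexError(...) from e` raises IndexError (RuntimeError is attached as __cause__, but only IndexError is active).
3. Outer `except RuntimeError` does not match IndexError; skipped.
4. Outer `except IndexError` matches → out = 67.
Result: 67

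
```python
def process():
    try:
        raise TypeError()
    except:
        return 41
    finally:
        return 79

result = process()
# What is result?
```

Step-by-step execution trace:
1. `process()` enters try: `raise TypeError()` raises TypeError.
2. bare `except` matches → `return 41` sets pending return value 41.
3. Before returning, `finally: return 79` runs and overrides the pending return.
4. process() returns 79 → result = 79.
Result: 79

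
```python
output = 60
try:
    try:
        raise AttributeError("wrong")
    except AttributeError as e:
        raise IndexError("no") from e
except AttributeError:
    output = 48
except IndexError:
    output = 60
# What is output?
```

Step-by-step execution trace:
1. Inner try raises AttributeError; inner `except AttributeError as e` catches it.
2. `raise IndexError(...) from e` raises IndexError (AttributeError is attached as __cause__, but only IndexError is active).
3. Outer `except AttributeError` does not match IndexError; skipped.
4. Outer `except IndexError` matches → output = 60.
Result: 60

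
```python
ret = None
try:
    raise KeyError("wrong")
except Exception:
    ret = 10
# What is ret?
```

Step-by-step execution trace:
1. `raise KeyError(...)` raises KeyError.
2. `except Exception` matches (KeyError is a subclass of Exception) → ret = 10.
Result: 10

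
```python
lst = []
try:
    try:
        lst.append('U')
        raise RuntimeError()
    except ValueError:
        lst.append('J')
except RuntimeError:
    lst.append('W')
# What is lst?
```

Step-by-step execution trace:
1. Inner try: `lst.append('U')` → lst = ['U'].
2. `raise RuntimeError()` raises RuntimeError.
3. Inner `except ValueError` does not match RuntimeError; exception propagates to outer try.
4. Outer `except RuntimeError` matches → `lst.append('W')` → lst = ['U', 'W'].
Result: ['U', 'W']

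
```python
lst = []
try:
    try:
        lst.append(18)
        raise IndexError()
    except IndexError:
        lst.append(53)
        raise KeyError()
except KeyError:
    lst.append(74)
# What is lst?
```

Step-by-step execution trace:
1. Inner try: `lst.append(18)` → lst = [18].
2. `raise IndexError()` raises IndexError.
3. Inner `except IndexError` matches → `lst.append(53)` → lst = [18, 53].
4. `raise KeyError()` raises KeyError; propagates to outer try.
5. Outer `except KeyError` matches → `lst.append(74)` → lst = [18, 53, 74].
Result: [18, 53, 74]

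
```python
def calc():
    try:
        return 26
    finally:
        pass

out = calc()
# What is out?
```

Step-by-step execution trace:
1. `calc()` enters try: `return 26` sets pending return value 26.
2. Before returning, `finally: pass` runs (no effect).
3. calc() returns 26 → out = 26.
Result: 26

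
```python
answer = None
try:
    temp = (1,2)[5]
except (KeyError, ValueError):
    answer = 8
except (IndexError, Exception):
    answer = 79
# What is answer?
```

Step-by-step execution trace:
1. `temp = (1,2)[5]` raises IndexError.
2. `except (KeyError, ValueError)` does not match IndexError; skipped.
3. `except (IndexError, Exception)` matches (IndexError is in the tuple) → answer = 79.
Result: 79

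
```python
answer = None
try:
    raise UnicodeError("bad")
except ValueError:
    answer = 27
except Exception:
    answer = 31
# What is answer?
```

Step-by-step execution trace:
1. `raise UnicodeError(...)` raises UnicodeError.
2. `except ValueError` matches (UnicodeError is a subclass of ValueError) → answer = 27.
3. `except Exception` is not reached.
Result: 27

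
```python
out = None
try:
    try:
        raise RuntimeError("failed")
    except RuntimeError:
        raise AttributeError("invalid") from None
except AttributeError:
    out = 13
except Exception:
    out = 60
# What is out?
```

Step-by-step execution trace:
1. Inner try raises RuntimeError; inner `except RuntimeError` catches it.
2. `raise AttributeError(...) from None` raises AttributeError (from None suppresses __context__, but the active exception is still AttributeError).
3. Outer `except AttributeError` matches → out = 13.
4. `except Exception` is not reached.
Result: 13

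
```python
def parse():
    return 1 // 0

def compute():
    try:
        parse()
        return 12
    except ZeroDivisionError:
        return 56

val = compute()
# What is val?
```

Step-by-step execution trace:
1. `compute()` calls `parse()`.
2. `parse()` evaluates `1 // 0`, which raises ZeroDivisionError; it propagates to the caller.
3. `return 12` is not reached.
4. `except ZeroDivisionError` in compute matches → returns 56.
5. val = 56.
Result: 56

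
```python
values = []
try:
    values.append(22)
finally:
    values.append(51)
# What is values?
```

Step-by-step execution trace:
1. try: `values.append(22)` → values = [22].
2. The try body completes without raising.
3. finally always runs: `values.append(51)` → values = [22, 51].
Result: [22, 51]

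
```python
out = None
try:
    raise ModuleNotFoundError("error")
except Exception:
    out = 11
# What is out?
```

Step-by-step execution trace:
1. `raise ModuleNotFoundError(...)` raises ModuleNotFoundError.
2. `except Exception` matches (ModuleNotFoundError is a subclass of Exception) → out = 11.
Result: 11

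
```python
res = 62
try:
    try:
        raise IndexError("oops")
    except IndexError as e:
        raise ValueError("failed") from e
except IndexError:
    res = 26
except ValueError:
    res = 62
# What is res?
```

Step-by-step execution trace:
1. Inner try raises IndexError; inner `except IndexError as e` catches it.
2. `raise ValueError(...) from e` raises ValueError (IndexError is attached as __cause__, but only ValueError is active).
3. Outer `except IndexError` does not match ValueError; skipped.
4. Outer `except ValueError` matches → res = 62.
Result: 62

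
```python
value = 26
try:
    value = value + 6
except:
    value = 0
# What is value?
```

Step-by-step execution trace:
1. value starts at 26.
2. try: `value = value + 6` → value = 32. No exception raised.
3. `except` is skipped.
Result: 32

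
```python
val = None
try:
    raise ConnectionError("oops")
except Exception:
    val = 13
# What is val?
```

Step-by-step execution trace:
1. `raise ConnectionError(...)` raises ConnectionError.
2. `except Exception` matches (ConnectionError is a subclass of Exception) → val = 13.
Result: 13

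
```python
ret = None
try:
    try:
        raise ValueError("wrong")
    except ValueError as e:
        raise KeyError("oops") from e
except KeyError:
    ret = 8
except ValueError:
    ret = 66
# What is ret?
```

Step-by-step execution trace:
1. Inner try raises ValueError; inner `except ValueError as e` catches it.
2. `raise KeyError(...) from e` raises KeyError (ValueError is attached as __cause__, but only KeyError is active).
3. Outer `except KeyError` matches → ret = 8.
4. `except ValueError` is not reached.
Result: 8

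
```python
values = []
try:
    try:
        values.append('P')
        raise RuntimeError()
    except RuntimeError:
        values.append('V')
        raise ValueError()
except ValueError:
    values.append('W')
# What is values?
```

Step-by-step execution trace:
1. Inner try: `values.append('P')` → values = ['P'].
2. `raise RuntimeError()` raises RuntimeError.
3. Inner `except RuntimeError` matches → `values.append('V')` → values = ['P', 'V'].
4. `raise ValueError()` raises ValueError; propagates to outer try.
5. Outer `except ValueError` matches → `values.append('W')` → values = ['P', 'V', 'W'].
Result: ['P', 'V', 'W']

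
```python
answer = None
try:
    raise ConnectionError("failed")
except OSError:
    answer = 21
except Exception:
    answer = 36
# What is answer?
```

Step-by-step execution trace:
1. `raise ConnectionError(...)` raises ConnectionError.
2. `except OSError` matches (ConnectionError is a subclass of OSError) → answer = 21.
3. `except Exception` is not reached.
Result: 21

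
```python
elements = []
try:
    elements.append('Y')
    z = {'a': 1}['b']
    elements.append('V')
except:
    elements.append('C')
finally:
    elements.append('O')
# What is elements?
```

Step-by-step execution trace:
1. try: `elements.append('Y')` → elements = ['Y'].
2. `z = {'a': 1}['b']` raises KeyError; `elements.append('V')` is not reached.
3. bare `except` matches → `elements.append('C')` → elements = ['Y', 'C'].
4. finally always runs: `elements.append('O')` → elements = ['Y', 'C', 'O'].
Result: ['Y', 'C', 'O']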